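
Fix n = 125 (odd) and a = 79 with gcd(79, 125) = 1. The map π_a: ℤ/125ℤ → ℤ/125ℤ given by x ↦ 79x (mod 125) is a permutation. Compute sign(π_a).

+1

Orbit of 116 under x↦79x: [116, 39, 81, 24, 21, 34, 61]… (length divides ord_125(79)).
7 cycles of lengths [50, 50, 10, 10, 2, 2, 1].
sign(π) = (−1)^{n − #cycles} = (−1)^{125−7} = (−1)^118 = +1.
Via Zolotarev, sign(π_{79}) = (79|125) = +1.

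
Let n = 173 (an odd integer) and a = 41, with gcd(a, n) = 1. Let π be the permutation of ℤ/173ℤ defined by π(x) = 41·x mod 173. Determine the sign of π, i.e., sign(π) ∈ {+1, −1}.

Trace 9: π^k(9) = [9, 23, 78, 84, 157, 36, 92] for k=0..6.
π_41 has 3 disjoint cycles with lengths [86, 86, 1] on {0,…,172}.
sign(π) = (−1)^{n − #cycles} = (−1)^{173−3} = (−1)^170 = +1.
The Jacobi symbol (41|173) = +1 (Zolotarev) agrees.

+1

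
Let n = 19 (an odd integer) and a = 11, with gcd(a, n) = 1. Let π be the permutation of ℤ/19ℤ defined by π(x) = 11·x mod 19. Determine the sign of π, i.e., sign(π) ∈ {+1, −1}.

+1

Start at x=1: 1 → 11 → 7 → 1 (one orbit).
Cycle lengths of π_11 on ℤ/19ℤ: [3, 3, 3, 3, 3, 3, 1]; 7 cycles in total.
7 cycles on 19: each ℓ→(−1)^(ℓ−1), product (−1)^12 = +1.
The Jacobi symbol (11|19) = +1 (Zolotarev) agrees.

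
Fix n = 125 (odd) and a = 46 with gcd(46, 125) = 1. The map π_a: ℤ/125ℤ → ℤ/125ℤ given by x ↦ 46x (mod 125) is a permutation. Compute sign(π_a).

+1

Trace 86: π^k(86) = [86, 81, 101, 21, 91, 61, 56] for k=0..6.
Decompose π into cycles: lengths [25, 25, 25, 25, 5, 5, 5, 5, 1, 1, 1, 1, 1] (13 cycles, including the fixed point 0).
n − c = 125 − 13 = 112; sign = (−1)^112 = +1.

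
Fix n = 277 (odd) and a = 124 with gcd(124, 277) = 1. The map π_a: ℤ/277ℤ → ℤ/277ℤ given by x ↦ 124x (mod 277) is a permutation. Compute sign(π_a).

Trace 108: π^k(108) = [108, 96, 270, 240, 121, 46, 164] for k=0..6.
Cycle lengths of π_124 on ℤ/277ℤ: [276, 1]; 2 cycles in total.
n − c = 277 − 2 = 275; sign = (−1)^275 = -1.
The Jacobi symbol (124|277) = -1 (Zolotarev) agrees.

-1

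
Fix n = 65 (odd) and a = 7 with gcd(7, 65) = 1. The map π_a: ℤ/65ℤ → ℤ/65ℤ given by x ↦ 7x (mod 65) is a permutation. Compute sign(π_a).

+1

Start at x=16: 16 → 47 → 4 → 28 → 1 → 7 → 49 → … (one orbit).
Decompose π into cycles: lengths [12, 12, 12, 12, 12, 4, 1] (7 cycles, including the fixed point 0).
65 − 7 = 58 transpositions; sign(π) = (−1)^58 = +1.
The Jacobi symbol (7|65) = +1 (Zolotarev) agrees.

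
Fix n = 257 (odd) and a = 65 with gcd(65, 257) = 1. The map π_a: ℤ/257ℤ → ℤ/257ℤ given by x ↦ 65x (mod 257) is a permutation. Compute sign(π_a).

-1

Trace 247: π^k(247) = [247, 121, 155, 52, 39, 222, 38] for k=0..6.
2 cycles of lengths [256, 1].
257 − 2 = 255 transpositions; sign(π) = (−1)^255 = -1.
The Jacobi symbol (65|257) = -1 (Zolotarev) agrees.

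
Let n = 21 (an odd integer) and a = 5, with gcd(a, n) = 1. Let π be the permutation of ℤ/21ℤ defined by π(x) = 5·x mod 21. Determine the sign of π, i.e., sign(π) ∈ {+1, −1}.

Trace 5: π^k(5) = [5, 4, 20, 16, 17, 1] for k=0..5.
5 cycles of lengths [6, 6, 6, 2, 1].
sign(π) = (−1)^{n − #cycles} = (−1)^{21−5} = (−1)^16 = +1.
Check: (5/21) = +1 by Zolotarev.

+1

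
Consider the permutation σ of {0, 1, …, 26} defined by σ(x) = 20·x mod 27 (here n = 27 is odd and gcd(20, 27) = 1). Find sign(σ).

-1

Start at x=16: 16 → 23 → 1 → 20 → 22 → 8 → 25 → … (one orbit).
Decompose π into cycles: lengths [18, 6, 2, 1] (4 cycles, including the fixed point 0).
Σ(ℓ_i−1) = 27−4 = 23; sign = (−1)^23 = -1.
Zolotarev: (20|27) = -1, matching the cycle-count sign.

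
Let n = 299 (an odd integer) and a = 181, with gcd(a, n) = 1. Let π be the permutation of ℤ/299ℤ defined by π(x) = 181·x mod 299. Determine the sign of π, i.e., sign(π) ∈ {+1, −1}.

Start at x=196: 196 → 194 → 131 → 90 → 144 → 51 → 261 → … (one orbit).
Decompose π into cycles: lengths [22, 22, 22, 22, 22, 22, 22, 22, 22, 22, 22, 22, 22, 2, 2, 2, 2, 2, 2, 1] (20 cycles, including the fixed point 0).
sign(π) = (−1)^{n − #cycles} = (−1)^{299−20} = (−1)^279 = -1.
Zolotarev: (181|299) = -1, matching the cycle-count sign.

-1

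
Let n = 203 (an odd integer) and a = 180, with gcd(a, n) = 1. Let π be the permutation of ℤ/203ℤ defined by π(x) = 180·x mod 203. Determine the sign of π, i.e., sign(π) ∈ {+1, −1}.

Trace 197: π^k(197) = [197, 138, 74, 125, 170, 150, 1] for k=0..6.
Cycle lengths of π_180 on ℤ/203ℤ: [42, 42, 42, 42, 14, 14, 6, 1]; 8 cycles in total.
n − c = 203 − 8 = 195; sign = (−1)^195 = -1.

-1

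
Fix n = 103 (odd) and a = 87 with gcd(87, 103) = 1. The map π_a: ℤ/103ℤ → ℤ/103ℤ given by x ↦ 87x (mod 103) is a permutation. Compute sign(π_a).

Orbit of 50 under x↦87x: [50, 24, 28, 67, 61, 54, 63]… (length divides ord_103(87)).
Cycle type of π: 102 + 1; total 2 cycles.
2 cycles on 103: each ℓ→(−1)^(ℓ−1), product (−1)^101 = -1.

-1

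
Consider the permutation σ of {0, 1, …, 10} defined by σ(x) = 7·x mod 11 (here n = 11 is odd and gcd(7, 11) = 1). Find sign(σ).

Start at x=6: 6 → 9 → 8 → 1 → 7 → 5 → 2 → … (one orbit).
2 cycles of lengths [10, 1].
n − c = 11 − 2 = 9; sign = (−1)^9 = -1.
Via Zolotarev, sign(π_{7}) = (7|11) = -1.

-1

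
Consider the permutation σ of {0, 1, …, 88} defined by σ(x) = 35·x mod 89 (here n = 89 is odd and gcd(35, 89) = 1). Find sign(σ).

-1

Start at x=37: 37 → 49 → 24 → 39 → 30 → 71 → 82 → … (one orbit).
Cycle type of π: 88 + 1; total 2 cycles.
With 2 cycles on 89 points, sign = (−1)^{89−2} = -1.
Via Zolotarev, sign(π_{35}) = (35|89) = -1.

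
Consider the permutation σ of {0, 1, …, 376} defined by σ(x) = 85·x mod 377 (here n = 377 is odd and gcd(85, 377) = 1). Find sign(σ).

Start at x=1: 1 → 85 → 62 → 369 → 74 → 258 → 64 → … (one orbit).
π_85 has 7 disjoint cycles with lengths [84, 84, 84, 84, 28, 12, 1] on {0,…,376}.
Σ(ℓ_i−1) = 377−7 = 370; sign = (−1)^370 = +1.

+1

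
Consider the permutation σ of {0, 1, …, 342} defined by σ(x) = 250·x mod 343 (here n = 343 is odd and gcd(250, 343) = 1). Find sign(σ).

Start at x=110: 110 → 60 → 251 → 324 → 52 → 309 → 75 → … (one orbit).
Decompose π into cycles: lengths [294, 42, 6, 1] (4 cycles, including the fixed point 0).
Σ(ℓ_i−1) = 343−4 = 339; sign = (−1)^339 = -1.

-1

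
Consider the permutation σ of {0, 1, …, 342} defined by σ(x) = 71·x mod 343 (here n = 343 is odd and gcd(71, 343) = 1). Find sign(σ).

Trace 204: π^k(204) = [204, 78, 50, 120, 288, 211, 232] for k=0..6.
Cycle type of π: 49×6 + 7×6 + 1×7; total 19 cycles.
19 cycles on 343: each ℓ→(−1)^(ℓ−1), product (−1)^324 = +1.
Via Zolotarev, sign(π_{71}) = (71|343) = +1.

+1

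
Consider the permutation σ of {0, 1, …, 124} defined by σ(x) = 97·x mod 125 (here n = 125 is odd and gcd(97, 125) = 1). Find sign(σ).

-1

Orbit of 28 under x↦97x: [28, 91, 77, 94, 118, 71, 12]… (length divides ord_125(97)).
4 cycles of lengths [100, 20, 4, 1].
125 − 4 = 121 transpositions; sign(π) = (−1)^121 = -1.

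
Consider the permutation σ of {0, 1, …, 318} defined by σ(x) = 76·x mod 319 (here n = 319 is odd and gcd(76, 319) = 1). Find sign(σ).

Orbit of 1 under x↦76x: [1, 76, 34, 32, 199, 131, 67]… (length divides ord_319(76)).
Decompose π into cycles: lengths [28, 28, 28, 28, 28, 28, 28, 28, 28, 28, 28, 2, 2, 2, 2, 2, 1] (17 cycles, including the fixed point 0).
319 − 17 = 302 transpositions; sign(π) = (−1)^302 = +1.

+1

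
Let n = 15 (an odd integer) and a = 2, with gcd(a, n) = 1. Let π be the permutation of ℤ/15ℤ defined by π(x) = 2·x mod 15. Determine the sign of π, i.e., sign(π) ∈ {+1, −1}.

+1

Orbit of 8 under x↦2x: [8, 1, 2, 4]… (length divides ord_15(2)).
π_2 has 5 disjoint cycles with lengths [4, 4, 4, 2, 1] on {0,…,14}.
5 cycles on 15: each ℓ→(−1)^(ℓ−1), product (−1)^10 = +1.
Via Zolotarev, sign(π_{2}) = (2|15) = +1.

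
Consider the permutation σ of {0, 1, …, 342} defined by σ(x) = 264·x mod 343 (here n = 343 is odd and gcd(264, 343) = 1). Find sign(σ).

-1

Start at x=166: 166 → 263 → 146 → 128 → 178 → 1 → 264 → … (one orbit).
π_264 has 16 disjoint cycles with lengths [42, 42, 42, 42, 42, 42, 42, 6, 6, 6, 6, 6, 6, 6, 6, 1] on {0,…,342}.
16 cycles on 343: each ℓ→(−1)^(ℓ−1), product (−1)^327 = -1.
Via Zolotarev, sign(π_{264}) = (264|343) = -1.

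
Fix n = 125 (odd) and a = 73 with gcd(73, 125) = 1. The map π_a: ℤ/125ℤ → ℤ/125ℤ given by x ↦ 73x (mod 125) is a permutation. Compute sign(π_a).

Orbit of 71 under x↦73x: [71, 58, 109, 82, 111, 103, 19]… (length divides ord_125(73)).
Cycle lengths of π_73 on ℤ/125ℤ: [100, 20, 4, 1]; 4 cycles in total.
4 cycles on 125: each ℓ→(−1)^(ℓ−1), product (−1)^121 = -1.
The Jacobi symbol (73|125) = -1 (Zolotarev) agrees.

-1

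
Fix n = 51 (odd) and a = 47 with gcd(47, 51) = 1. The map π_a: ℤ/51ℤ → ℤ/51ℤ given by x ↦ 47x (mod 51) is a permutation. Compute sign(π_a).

-1

Trace 47: π^k(47) = [47, 16, 38, 1] for k=0..3.
14 cycles of lengths [4, 4, 4, 4, 4, 4, 4, 4, 4, 4, 4, 4, 2, 1].
51 − 14 = 37 transpositions; sign(π) = (−1)^37 = -1.
Via Zolotarev, sign(π_{47}) = (47|51) = -1.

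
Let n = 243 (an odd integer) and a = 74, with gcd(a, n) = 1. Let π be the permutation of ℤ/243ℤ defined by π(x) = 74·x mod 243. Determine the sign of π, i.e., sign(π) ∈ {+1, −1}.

-1

Orbit of 28 under x↦74x: [28, 128, 238, 116, 79, 14, 64]… (length divides ord_243(74)).
π_74 has 6 disjoint cycles with lengths [162, 54, 18, 6, 2, 1] on {0,…,242}.
243 − 6 = 237 transpositions; sign(π) = (−1)^237 = -1.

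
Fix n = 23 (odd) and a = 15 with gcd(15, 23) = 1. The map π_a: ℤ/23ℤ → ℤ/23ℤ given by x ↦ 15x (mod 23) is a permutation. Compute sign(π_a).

Orbit of 3 under x↦15x: [3, 22, 8, 5, 6, 21, 16]… (length divides ord_23(15)).
Cycle lengths of π_15 on ℤ/23ℤ: [22, 1]; 2 cycles in total.
sign(π) = (−1)^{n − #cycles} = (−1)^{23−2} = (−1)^21 = -1.
Zolotarev: (15|23) = -1, matching the cycle-count sign.

-1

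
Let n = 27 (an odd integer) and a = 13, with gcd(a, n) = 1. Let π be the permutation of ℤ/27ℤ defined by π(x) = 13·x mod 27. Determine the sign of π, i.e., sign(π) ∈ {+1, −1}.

Trace 22: π^k(22) = [22, 16, 19, 4, 25, 1, 13] for k=0..6.
Cycle lengths of π_13 on ℤ/27ℤ: [9, 9, 3, 3, 1, 1, 1]; 7 cycles in total.
7 cycles on 27: each ℓ→(−1)^(ℓ−1), product (−1)^20 = +1.
Check: (13/27) = +1 by Zolotarev.

+1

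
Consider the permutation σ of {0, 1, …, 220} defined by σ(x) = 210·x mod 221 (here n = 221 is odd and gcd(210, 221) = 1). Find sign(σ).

+1

Orbit of 20 under x↦210x: [20, 1, 210, 121, 216, 55, 58]… (length divides ord_221(210)).
Cycle type of π: 48×4 + 16 + 12 + 1; total 7 cycles.
sign(π) = (−1)^{n − #cycles} = (−1)^{221−7} = (−1)^214 = +1.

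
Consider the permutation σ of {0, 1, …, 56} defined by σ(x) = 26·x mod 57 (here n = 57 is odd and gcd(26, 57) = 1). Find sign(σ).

Orbit of 11 under x↦26x: [11, 1, 26, 49, 20, 7]… (length divides ord_57(26)).
The orbit structure of x ↦ 26x mod 57: 14 orbits of sizes [6, 6, 6, 6, 6, 6, 3, 3, 3, 3, 3, 3, 2, 1].
14 cycles on 57: each ℓ→(−1)^(ℓ−1), product (−1)^43 = -1.

-1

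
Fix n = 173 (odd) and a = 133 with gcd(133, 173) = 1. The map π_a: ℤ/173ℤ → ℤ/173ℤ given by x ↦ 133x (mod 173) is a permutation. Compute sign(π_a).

+1

Trace 43: π^k(43) = [43, 10, 119, 84, 100, 152, 148] for k=0..6.
π_133 has 5 disjoint cycles with lengths [43, 43, 43, 43, 1] on {0,…,172}.
173 − 5 = 168 transpositions; sign(π) = (−1)^168 = +1.
The Jacobi symbol (133|173) = +1 (Zolotarev) agrees.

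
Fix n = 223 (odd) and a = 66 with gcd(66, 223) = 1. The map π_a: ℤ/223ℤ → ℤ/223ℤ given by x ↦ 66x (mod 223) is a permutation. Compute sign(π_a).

+1

Start at x=7: 7 → 16 → 164 → 120 → 115 → 8 → 82 → … (one orbit).
The orbit structure of x ↦ 66x mod 223: 7 orbits of sizes [37, 37, 37, 37, 37, 37, 1].
sign(π) = (−1)^{n − #cycles} = (−1)^{223−7} = (−1)^216 = +1.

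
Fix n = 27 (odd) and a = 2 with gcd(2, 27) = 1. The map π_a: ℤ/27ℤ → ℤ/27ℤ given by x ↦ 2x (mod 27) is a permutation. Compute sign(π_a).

-1

Trace 17: π^k(17) = [17, 7, 14, 1, 2, 4, 8] for k=0..6.
Cycle lengths of π_2 on ℤ/27ℤ: [18, 6, 2, 1]; 4 cycles in total.
27 − 4 = 23 transpositions; sign(π) = (−1)^23 = -1.
Via Zolotarev, sign(π_{2}) = (2|27) = -1.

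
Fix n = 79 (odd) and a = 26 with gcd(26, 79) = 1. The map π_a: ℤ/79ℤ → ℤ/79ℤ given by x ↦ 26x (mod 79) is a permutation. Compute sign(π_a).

Start at x=11: 11 → 49 → 10 → 23 → 45 → 64 → 5 → … (one orbit).
π_26 has 3 disjoint cycles with lengths [39, 39, 1] on {0,…,78}.
sign(π) = (−1)^{n − #cycles} = (−1)^{79−3} = (−1)^76 = +1.
The Jacobi symbol (26|79) = +1 (Zolotarev) agrees.

+1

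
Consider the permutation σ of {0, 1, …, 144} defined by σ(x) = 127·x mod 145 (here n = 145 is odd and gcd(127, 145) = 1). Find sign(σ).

Start at x=4: 4 → 73 → 136 → 17 → 129 → 143 → 36 → … (one orbit).
Cycle type of π: 28×5 + 4 + 1; total 7 cycles.
7 cycles on 145: each ℓ→(−1)^(ℓ−1), product (−1)^138 = +1.
Via Zolotarev, sign(π_{127}) = (127|145) = +1.

+1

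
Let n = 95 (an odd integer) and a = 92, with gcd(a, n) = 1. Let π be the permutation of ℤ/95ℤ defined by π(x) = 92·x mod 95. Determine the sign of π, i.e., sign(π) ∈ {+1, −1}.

Orbit of 77 under x↦92x: [77, 54, 28, 11, 62, 4, 83]… (length divides ord_95(92)).
The orbit structure of x ↦ 92x mod 95: 6 orbits of sizes [36, 36, 9, 9, 4, 1].
With 6 cycles on 95 points, sign = (−1)^{95−6} = -1.
Zolotarev: (92|95) = -1, matching the cycle-count sign.

-1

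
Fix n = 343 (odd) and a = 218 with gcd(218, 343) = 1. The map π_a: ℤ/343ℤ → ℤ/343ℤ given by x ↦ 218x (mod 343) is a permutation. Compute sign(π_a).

+1

Orbit of 176 under x↦218x: [176, 295, 169, 141, 211, 36, 302]… (length divides ord_343(218)).
Cycle lengths of π_218 on ℤ/343ℤ: [49, 49, 49, 49, 49, 49, 7, 7, 7, 7, 7, 7, 1, 1, 1, 1, 1, 1, 1]; 19 cycles in total.
n − c = 343 − 19 = 324; sign = (−1)^324 = +1.
Via Zolotarev, sign(π_{218}) = (218|343) = +1.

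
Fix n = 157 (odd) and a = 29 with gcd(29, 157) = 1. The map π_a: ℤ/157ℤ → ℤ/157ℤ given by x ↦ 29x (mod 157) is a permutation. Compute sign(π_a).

-1

Trace 103: π^k(103) = [103, 4, 116, 67, 59, 141, 7] for k=0..6.
Decompose π into cycles: lengths [52, 52, 52, 1] (4 cycles, including the fixed point 0).
sign(π) = (−1)^{n − #cycles} = (−1)^{157−4} = (−1)^153 = -1.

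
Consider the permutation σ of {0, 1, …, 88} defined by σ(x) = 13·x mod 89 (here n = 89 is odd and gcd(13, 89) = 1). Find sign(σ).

-1

Orbit of 35 under x↦13x: [35, 10, 41, 88, 76, 9, 28]… (length divides ord_89(13)).
Cycle type of π: 88 + 1; total 2 cycles.
n − c = 89 − 2 = 87; sign = (−1)^87 = -1.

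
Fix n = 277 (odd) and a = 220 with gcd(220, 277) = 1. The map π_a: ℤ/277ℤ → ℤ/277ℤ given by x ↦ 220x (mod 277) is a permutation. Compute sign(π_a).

+1

Orbit of 189 under x↦220x: [189, 30, 229, 243, 276, 57, 75]… (length divides ord_277(220)).
The orbit structure of x ↦ 220x mod 277: 3 orbits of sizes [138, 138, 1].
n − c = 277 − 3 = 274; sign = (−1)^274 = +1.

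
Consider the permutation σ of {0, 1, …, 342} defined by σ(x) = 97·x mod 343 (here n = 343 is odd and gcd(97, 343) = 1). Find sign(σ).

Trace 97: π^k(97) = [97, 148, 293, 295, 146, 99, 342] for k=0..6.
Cycle lengths of π_97 on ℤ/343ℤ: [14, 14, 14, 14, 14, 14, 14, 14, 14, 14, 14, 14, 14, 14, 14, 14, 14, 14, 14, 14, 14, 2, 2, 2, 2, 2, 2, 2, 2, 2, 2, 2, 2, 2, 2, 2, 2, 2, 2, 2, 2, 2, 2, 2, 2, 1]; 46 cycles in total.
46 cycles on 343: each ℓ→(−1)^(ℓ−1), product (−1)^297 = -1.
(97|343)_J = -1 (Zolotarev's lemma cross-check).

-1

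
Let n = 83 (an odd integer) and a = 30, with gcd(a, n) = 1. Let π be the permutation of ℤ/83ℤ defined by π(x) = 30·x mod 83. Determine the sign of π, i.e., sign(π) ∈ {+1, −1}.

Orbit of 33 under x↦30x: [33, 77, 69, 78, 16, 65, 41]… (length divides ord_83(30)).
Cycle type of π: 41×2 + 1; total 3 cycles.
83 − 3 = 80 transpositions; sign(π) = (−1)^80 = +1.
Via Zolotarev, sign(π_{30}) = (30|83) = +1.

+1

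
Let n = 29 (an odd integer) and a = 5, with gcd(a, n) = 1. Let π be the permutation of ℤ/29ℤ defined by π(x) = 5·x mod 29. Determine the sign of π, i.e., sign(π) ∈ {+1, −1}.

Start at x=6: 6 → 1 → 5 → 25 → 9 → 16 → 22 → … (one orbit).
3 cycles of lengths [14, 14, 1].
n − c = 29 − 3 = 26; sign = (−1)^26 = +1.
Check: (5/29) = +1 by Zolotarev.

+1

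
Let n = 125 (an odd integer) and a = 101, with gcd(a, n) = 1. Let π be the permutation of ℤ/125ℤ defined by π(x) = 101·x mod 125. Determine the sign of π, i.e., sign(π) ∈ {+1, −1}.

+1

Start at x=1: 1 → 101 → 76 → 51 → 26 → 1 (one orbit).
π_101 has 45 disjoint cycles with lengths [5, 5, 5, 5, 5, 5, 5, 5, 5, 5, 5, 5, 5, 5, 5, 5, 5, 5, 5, 5, 1, 1, 1, 1, 1, 1, 1, 1, 1, 1, 1, 1, 1, 1, 1, 1, 1, 1, 1, 1, 1, 1, 1, 1, 1] on {0,…,124}.
n − c = 125 − 45 = 80; sign = (−1)^80 = +1.
(101|125)_J = +1 (Zolotarev's lemma cross-check).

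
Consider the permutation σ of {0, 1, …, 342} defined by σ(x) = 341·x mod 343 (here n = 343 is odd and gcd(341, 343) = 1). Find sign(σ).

-1

Trace 327: π^k(327) = [327, 32, 279, 128, 87, 169, 5] for k=0..6.
Cycle type of π: 294 + 42 + 6 + 1; total 4 cycles.
343 − 4 = 339 transpositions; sign(π) = (−1)^339 = -1.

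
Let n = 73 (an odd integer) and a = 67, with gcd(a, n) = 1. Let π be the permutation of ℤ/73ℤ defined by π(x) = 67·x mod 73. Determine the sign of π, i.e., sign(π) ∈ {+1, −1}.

+1

Orbit of 19 under x↦67x: [19, 32, 27, 57, 23, 8, 25]… (length divides ord_73(67)).
π_67 has 3 disjoint cycles with lengths [36, 36, 1] on {0,…,72}.
73 − 3 = 70 transpositions; sign(π) = (−1)^70 = +1.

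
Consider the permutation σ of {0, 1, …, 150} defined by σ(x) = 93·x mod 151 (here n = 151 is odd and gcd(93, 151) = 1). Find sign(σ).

-1

Orbit of 107 under x↦93x: [107, 136, 115, 125, 149, 116, 67]… (length divides ord_151(93)).
2 cycles of lengths [150, 1].
Σ(ℓ_i−1) = 151−2 = 149; sign = (−1)^149 = -1.
Check: (93/151) = -1 by Zolotarev.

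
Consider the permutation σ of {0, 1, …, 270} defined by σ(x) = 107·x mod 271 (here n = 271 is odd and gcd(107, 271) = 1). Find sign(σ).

Orbit of 71 under x↦107x: [71, 9, 150, 61, 23, 22, 186]… (length divides ord_271(107)).
Cycle lengths of π_107 on ℤ/271ℤ: [270, 1]; 2 cycles in total.
With 2 cycles on 271 points, sign = (−1)^{271−2} = -1.
(107|271)_J = -1 (Zolotarev's lemma cross-check).

-1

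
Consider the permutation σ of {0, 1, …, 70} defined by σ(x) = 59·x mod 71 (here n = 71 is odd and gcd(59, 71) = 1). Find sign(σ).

Orbit of 4 under x↦59x: [4, 23, 8, 46, 16, 21, 32]… (length divides ord_71(59)).
Cycle type of π: 70 + 1; total 2 cycles.
n − c = 71 − 2 = 69; sign = (−1)^69 = -1.

-1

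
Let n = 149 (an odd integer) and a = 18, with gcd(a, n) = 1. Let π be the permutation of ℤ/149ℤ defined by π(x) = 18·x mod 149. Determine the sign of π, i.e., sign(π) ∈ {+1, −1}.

-1

Trace 26: π^k(26) = [26, 21, 80, 99, 143, 41, 142] for k=0..6.
2 cycles of lengths [148, 1].
2 cycles on 149: each ℓ→(−1)^(ℓ−1), product (−1)^147 = -1.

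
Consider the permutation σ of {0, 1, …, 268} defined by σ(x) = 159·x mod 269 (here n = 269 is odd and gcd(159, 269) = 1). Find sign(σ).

Orbit of 91 under x↦159x: [91, 212, 83, 16, 123, 189, 192]… (length divides ord_269(159)).
Cycle lengths of π_159 on ℤ/269ℤ: [268, 1]; 2 cycles in total.
2 cycles on 269: each ℓ→(−1)^(ℓ−1), product (−1)^267 = -1.

-1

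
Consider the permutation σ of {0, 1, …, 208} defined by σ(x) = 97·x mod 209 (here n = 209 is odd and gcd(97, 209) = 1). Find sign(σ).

Start at x=155: 155 → 196 → 202 → 157 → 181 → 1 → 97 → … (one orbit).
Decompose π into cycles: lengths [90, 90, 18, 5, 5, 1] (6 cycles, including the fixed point 0).
6 cycles on 209: each ℓ→(−1)^(ℓ−1), product (−1)^203 = -1.
Zolotarev: (97|209) = -1, matching the cycle-count sign.

-1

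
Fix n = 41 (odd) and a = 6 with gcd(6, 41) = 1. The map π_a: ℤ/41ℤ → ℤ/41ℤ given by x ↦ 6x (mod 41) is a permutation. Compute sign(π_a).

-1

Trace 20: π^k(20) = [20, 38, 23, 15, 8, 7, 1] for k=0..6.
Cycle type of π: 40 + 1; total 2 cycles.
2 cycles on 41: each ℓ→(−1)^(ℓ−1), product (−1)^39 = -1.
Via Zolotarev, sign(π_{6}) = (6|41) = -1.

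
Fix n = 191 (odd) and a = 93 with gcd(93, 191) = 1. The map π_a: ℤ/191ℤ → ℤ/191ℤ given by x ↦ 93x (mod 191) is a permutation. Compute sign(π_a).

Orbit of 162 under x↦93x: [162, 168, 153, 95, 49, 164, 163]… (length divides ord_191(93)).
Cycle type of π: 190 + 1; total 2 cycles.
191 − 2 = 189 transpositions; sign(π) = (−1)^189 = -1.

-1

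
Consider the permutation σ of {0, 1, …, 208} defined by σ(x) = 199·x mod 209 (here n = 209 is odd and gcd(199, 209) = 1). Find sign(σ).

Start at x=177: 177 → 111 → 144 → 23 → 188 → 1 → 199 → … (one orbit).
Cycle type of π: 9×22 + 1×11; total 33 cycles.
n − c = 209 − 33 = 176; sign = (−1)^176 = +1.
Via Zolotarev, sign(π_{199}) = (199|209) = +1.

+1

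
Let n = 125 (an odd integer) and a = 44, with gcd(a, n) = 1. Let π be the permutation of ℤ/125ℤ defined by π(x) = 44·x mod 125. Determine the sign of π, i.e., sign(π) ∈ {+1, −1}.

+1

Start at x=96: 96 → 99 → 106 → 39 → 91 → 4 → 51 → … (one orbit).
7 cycles of lengths [50, 50, 10, 10, 2, 2, 1].
With 7 cycles on 125 points, sign = (−1)^{125−7} = +1.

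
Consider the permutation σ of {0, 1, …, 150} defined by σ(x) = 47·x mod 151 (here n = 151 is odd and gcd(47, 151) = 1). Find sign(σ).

Orbit of 25 under x↦47x: [25, 118, 110, 36, 31, 98, 76]… (length divides ord_151(47)).
The orbit structure of x ↦ 47x mod 151: 3 orbits of sizes [75, 75, 1].
sign(π) = (−1)^{n − #cycles} = (−1)^{151−3} = (−1)^148 = +1.
Via Zolotarev, sign(π_{47}) = (47|151) = +1.

+1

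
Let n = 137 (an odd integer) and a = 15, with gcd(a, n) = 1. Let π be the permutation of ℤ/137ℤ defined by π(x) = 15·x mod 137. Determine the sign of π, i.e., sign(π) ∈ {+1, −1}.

Start at x=16: 16 → 103 → 38 → 22 → 56 → 18 → 133 → … (one orbit).
Decompose π into cycles: lengths [34, 34, 34, 34, 1] (5 cycles, including the fixed point 0).
Σ(ℓ_i−1) = 137−5 = 132; sign = (−1)^132 = +1.

+1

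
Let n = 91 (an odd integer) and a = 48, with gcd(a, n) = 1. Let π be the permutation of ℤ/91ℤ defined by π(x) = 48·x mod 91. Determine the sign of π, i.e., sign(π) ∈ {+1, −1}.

-1

Orbit of 55 under x↦48x: [55, 1, 48, 29, 27, 22]… (length divides ord_91(48)).
20 cycles of lengths [6, 6, 6, 6, 6, 6, 6, 6, 6, 6, 6, 6, 3, 3, 3, 3, 2, 2, 2, 1].
91 − 20 = 71 transpositions; sign(π) = (−1)^71 = -1.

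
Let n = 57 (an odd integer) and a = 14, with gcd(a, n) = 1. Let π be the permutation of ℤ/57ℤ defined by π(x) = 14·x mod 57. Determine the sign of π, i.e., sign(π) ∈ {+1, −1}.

+1

Trace 25: π^k(25) = [25, 8, 55, 29, 7, 41, 4] for k=0..6.
Decompose π into cycles: lengths [18, 18, 18, 2, 1] (5 cycles, including the fixed point 0).
5 cycles on 57: each ℓ→(−1)^(ℓ−1), product (−1)^52 = +1.
(14|57)_J = +1 (Zolotarev's lemma cross-check).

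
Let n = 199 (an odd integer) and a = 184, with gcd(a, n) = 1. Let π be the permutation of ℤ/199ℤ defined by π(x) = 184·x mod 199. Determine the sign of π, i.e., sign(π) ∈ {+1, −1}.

+1

Orbit of 114 under x↦184x: [114, 81, 178, 116, 51, 31, 132]… (length divides ord_199(184)).
The orbit structure of x ↦ 184x mod 199: 3 orbits of sizes [99, 99, 1].
199 − 3 = 196 transpositions; sign(π) = (−1)^196 = +1.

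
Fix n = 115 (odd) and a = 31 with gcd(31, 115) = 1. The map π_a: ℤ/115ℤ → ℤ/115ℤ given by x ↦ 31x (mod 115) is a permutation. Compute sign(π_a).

+1

Trace 1: π^k(1) = [1, 31, 41, 6, 71, 16, 36] for k=0..6.
Decompose π into cycles: lengths [11, 11, 11, 11, 11, 11, 11, 11, 11, 11, 1, 1, 1, 1, 1] (15 cycles, including the fixed point 0).
115 − 15 = 100 transpositions; sign(π) = (−1)^100 = +1.
The Jacobi symbol (31|115) = +1 (Zolotarev) agrees.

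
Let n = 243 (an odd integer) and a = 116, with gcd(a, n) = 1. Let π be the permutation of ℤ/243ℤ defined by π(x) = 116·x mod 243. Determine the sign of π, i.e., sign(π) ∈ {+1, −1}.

Trace 181: π^k(181) = [181, 98, 190, 170, 37, 161, 208] for k=0..6.
π_116 has 14 disjoint cycles with lengths [54, 54, 54, 18, 18, 18, 6, 6, 6, 2, 2, 2, 2, 1] on {0,…,242}.
sign(π) = (−1)^{n − #cycles} = (−1)^{243−14} = (−1)^229 = -1.

-1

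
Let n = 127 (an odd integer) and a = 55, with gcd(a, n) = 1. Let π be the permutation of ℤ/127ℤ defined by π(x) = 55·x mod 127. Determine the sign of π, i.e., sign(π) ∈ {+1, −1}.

-1

Orbit of 109 under x↦55x: [109, 26, 33, 37, 3, 38, 58]… (length divides ord_127(55)).
π_55 has 2 disjoint cycles with lengths [126, 1] on {0,…,126}.
127 − 2 = 125 transpositions; sign(π) = (−1)^125 = -1.
Zolotarev: (55|127) = -1, matching the cycle-count sign.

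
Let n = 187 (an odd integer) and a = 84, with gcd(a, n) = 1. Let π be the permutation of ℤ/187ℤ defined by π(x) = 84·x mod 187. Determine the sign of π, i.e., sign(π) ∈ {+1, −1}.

-1

Orbit of 186 under x↦84x: [186, 103, 50, 86, 118, 1, 84]… (length divides ord_187(84)).
Cycle type of π: 10×17 + 2×8 + 1; total 26 cycles.
n − c = 187 − 26 = 161; sign = (−1)^161 = -1.
(84|187)_J = -1 (Zolotarev's lemma cross-check).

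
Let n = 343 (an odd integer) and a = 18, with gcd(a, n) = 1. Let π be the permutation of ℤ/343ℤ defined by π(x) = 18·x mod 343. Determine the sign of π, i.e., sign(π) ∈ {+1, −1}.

Start at x=18: 18 → 324 → 1 → 18 (one orbit).
115 cycles of lengths [3, 3, 3, 3, 3, 3, 3, 3, 3, 3, 3, 3, 3, 3, 3, 3, 3, 3, 3, 3, 3, 3, 3, 3, 3, 3, 3, 3, 3, 3, 3, 3, 3, 3, 3, 3, 3, 3, 3, 3, 3, 3, 3, 3, 3, 3, 3, 3, 3, 3, 3, 3, 3, 3, 3, 3, 3, 3, 3, 3, 3, 3, 3, 3, 3, 3, 3, 3, 3, 3, 3, 3, 3, 3, 3, 3, 3, 3, 3, 3, 3, 3, 3, 3, 3, 3, 3, 3, 3, 3, 3, 3, 3, 3, 3, 3, 3, 3, 3, 3, 3, 3, 3, 3, 3, 3, 3, 3, 3, 3, 3, 3, 3, 3, 1].
With 115 cycles on 343 points, sign = (−1)^{343−115} = +1.
Check: (18/343) = +1 by Zolotarev.

+1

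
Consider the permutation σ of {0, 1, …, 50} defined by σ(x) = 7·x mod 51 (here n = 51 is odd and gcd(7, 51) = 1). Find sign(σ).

Start at x=7: 7 → 49 → 37 → 4 → 28 → 43 → 46 → … (one orbit).
Cycle type of π: 16×3 + 1×3; total 6 cycles.
With 6 cycles on 51 points, sign = (−1)^{51−6} = -1.

-1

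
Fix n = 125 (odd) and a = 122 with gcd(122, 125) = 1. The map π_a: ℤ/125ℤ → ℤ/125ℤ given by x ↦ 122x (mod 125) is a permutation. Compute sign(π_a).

Trace 71: π^k(71) = [71, 37, 14, 83, 1, 122, 9] for k=0..6.
Decompose π into cycles: lengths [100, 20, 4, 1] (4 cycles, including the fixed point 0).
sign(π) = (−1)^{n − #cycles} = (−1)^{125−4} = (−1)^121 = -1.
Zolotarev: (122|125) = -1, matching the cycle-count sign.

-1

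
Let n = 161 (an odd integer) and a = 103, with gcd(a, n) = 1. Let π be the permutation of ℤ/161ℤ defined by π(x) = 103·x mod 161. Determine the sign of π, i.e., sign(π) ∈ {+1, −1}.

Orbit of 64 under x↦103x: [64, 152, 39, 153, 142, 136, 1]… (length divides ord_161(103)).
Cycle lengths of π_103 on ℤ/161ℤ: [66, 66, 22, 6, 1]; 5 cycles in total.
With 5 cycles on 161 points, sign = (−1)^{161−5} = +1.
(103|161)_J = +1 (Zolotarev's lemma cross-check).

+1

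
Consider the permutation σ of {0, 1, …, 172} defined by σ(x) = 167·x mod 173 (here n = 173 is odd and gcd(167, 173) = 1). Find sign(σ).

Orbit of 78 under x↦167x: [78, 51, 40, 106, 56, 10, 113]… (length divides ord_173(167)).
π_167 has 3 disjoint cycles with lengths [86, 86, 1] on {0,…,172}.
Σ(ℓ_i−1) = 173−3 = 170; sign = (−1)^170 = +1.

+1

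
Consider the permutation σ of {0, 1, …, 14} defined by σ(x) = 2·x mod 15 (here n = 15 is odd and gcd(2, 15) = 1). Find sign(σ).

Orbit of 1 under x↦2x: [1, 2, 4, 8]… (length divides ord_15(2)).
Cycle lengths of π_2 on ℤ/15ℤ: [4, 4, 4, 2, 1]; 5 cycles in total.
sign(π) = (−1)^{n − #cycles} = (−1)^{15−5} = (−1)^10 = +1.

+1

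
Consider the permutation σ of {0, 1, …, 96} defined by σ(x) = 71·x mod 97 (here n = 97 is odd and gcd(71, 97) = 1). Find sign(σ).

-1

Orbit of 13 under x↦71x: [13, 50, 58, 44, 20, 62, 37]… (length divides ord_97(71)).
π_71 has 2 disjoint cycles with lengths [96, 1] on {0,…,96}.
With 2 cycles on 97 points, sign = (−1)^{97−2} = -1.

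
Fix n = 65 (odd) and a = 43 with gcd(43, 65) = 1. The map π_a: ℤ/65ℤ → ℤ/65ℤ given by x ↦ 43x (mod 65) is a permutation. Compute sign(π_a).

Start at x=14: 14 → 17 → 16 → 38 → 9 → 62 → 1 → … (one orbit).
Decompose π into cycles: lengths [12, 12, 12, 12, 6, 6, 4, 1] (8 cycles, including the fixed point 0).
8 cycles on 65: each ℓ→(−1)^(ℓ−1), product (−1)^57 = -1.
The Jacobi symbol (43|65) = -1 (Zolotarev) agrees.

-1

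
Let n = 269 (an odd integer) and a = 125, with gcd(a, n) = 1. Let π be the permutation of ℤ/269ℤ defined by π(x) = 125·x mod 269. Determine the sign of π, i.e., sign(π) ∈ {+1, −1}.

Orbit of 196 under x↦125x: [196, 21, 204, 214, 119, 80, 47]… (length divides ord_269(125)).
π_125 has 5 disjoint cycles with lengths [67, 67, 67, 67, 1] on {0,…,268}.
Σ(ℓ_i−1) = 269−5 = 264; sign = (−1)^264 = +1.

+1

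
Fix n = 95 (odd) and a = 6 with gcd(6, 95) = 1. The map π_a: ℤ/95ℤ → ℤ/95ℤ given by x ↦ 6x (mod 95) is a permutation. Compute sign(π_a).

Start at x=16: 16 → 1 → 6 → 36 → 26 → 61 → 81 → … (one orbit).
Cycle lengths of π_6 on ℤ/95ℤ: [9, 9, 9, 9, 9, 9, 9, 9, 9, 9, 1, 1, 1, 1, 1]; 15 cycles in total.
Σ(ℓ_i−1) = 95−15 = 80; sign = (−1)^80 = +1.
(6|95)_J = +1 (Zolotarev's lemma cross-check).

+1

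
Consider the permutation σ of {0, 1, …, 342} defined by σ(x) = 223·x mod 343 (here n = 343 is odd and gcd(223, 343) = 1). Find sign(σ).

-1

Start at x=272: 272 → 288 → 83 → 330 → 188 → 78 → 244 → … (one orbit).
10 cycles of lengths [98, 98, 98, 14, 14, 14, 2, 2, 2, 1].
sign(π) = (−1)^{n − #cycles} = (−1)^{343−10} = (−1)^333 = -1.
Zolotarev: (223|343) = -1, matching the cycle-count sign.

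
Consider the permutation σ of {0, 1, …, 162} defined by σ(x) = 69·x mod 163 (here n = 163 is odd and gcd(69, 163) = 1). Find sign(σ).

Orbit of 134 under x↦69x: [134, 118, 155, 100, 54, 140, 43]… (length divides ord_163(69)).
Cycle type of π: 81×2 + 1; total 3 cycles.
With 3 cycles on 163 points, sign = (−1)^{163−3} = +1.
Zolotarev: (69|163) = +1, matching the cycle-count sign.

+1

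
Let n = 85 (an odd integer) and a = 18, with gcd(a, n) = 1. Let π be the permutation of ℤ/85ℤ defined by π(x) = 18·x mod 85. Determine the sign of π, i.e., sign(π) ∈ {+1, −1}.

-1

Trace 52: π^k(52) = [52, 1, 18, 69] for k=0..3.
Cycle lengths of π_18 on ℤ/85ℤ: [4, 4, 4, 4, 4, 4, 4, 4, 4, 4, 4, 4, 4, 4, 4, 4, 4, 1, 1, 1, 1, 1, 1, 1, 1, 1, 1, 1, 1, 1, 1, 1, 1, 1]; 34 cycles in total.
With 34 cycles on 85 points, sign = (−1)^{85−34} = -1.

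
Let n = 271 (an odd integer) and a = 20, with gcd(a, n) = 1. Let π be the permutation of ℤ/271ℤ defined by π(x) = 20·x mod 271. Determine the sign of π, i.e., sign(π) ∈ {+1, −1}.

Trace 156: π^k(156) = [156, 139, 70, 45, 87, 114, 112] for k=0..6.
Cycle type of π: 135×2 + 1; total 3 cycles.
sign(π) = (−1)^{n − #cycles} = (−1)^{271−3} = (−1)^268 = +1.

+1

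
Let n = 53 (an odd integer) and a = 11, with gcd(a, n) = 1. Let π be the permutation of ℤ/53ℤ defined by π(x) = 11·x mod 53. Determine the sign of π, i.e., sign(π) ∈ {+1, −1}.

+1

Trace 28: π^k(28) = [28, 43, 49, 9, 46, 29, 1] for k=0..6.
3 cycles of lengths [26, 26, 1].
With 3 cycles on 53 points, sign = (−1)^{53−3} = +1.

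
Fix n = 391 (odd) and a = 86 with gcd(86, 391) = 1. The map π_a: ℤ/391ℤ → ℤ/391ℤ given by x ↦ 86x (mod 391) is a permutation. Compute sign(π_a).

Orbit of 171 under x↦86x: [171, 239, 222, 324, 103, 256, 120]… (length divides ord_391(86)).
34 cycles of lengths [22, 22, 22, 22, 22, 22, 22, 22, 22, 22, 22, 22, 22, 22, 22, 22, 22, 1, 1, 1, 1, 1, 1, 1, 1, 1, 1, 1, 1, 1, 1, 1, 1, 1].
n − c = 391 − 34 = 357; sign = (−1)^357 = -1.
The Jacobi symbol (86|391) = -1 (Zolotarev) agrees.

-1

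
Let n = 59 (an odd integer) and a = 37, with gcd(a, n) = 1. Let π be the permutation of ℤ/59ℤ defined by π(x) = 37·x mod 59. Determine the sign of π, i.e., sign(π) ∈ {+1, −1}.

Trace 21: π^k(21) = [21, 10, 16, 2, 15, 24, 3] for k=0..6.
π_37 has 2 disjoint cycles with lengths [58, 1] on {0,…,58}.
59 − 2 = 57 transpositions; sign(π) = (−1)^57 = -1.
Zolotarev: (37|59) = -1, matching the cycle-count sign.

-1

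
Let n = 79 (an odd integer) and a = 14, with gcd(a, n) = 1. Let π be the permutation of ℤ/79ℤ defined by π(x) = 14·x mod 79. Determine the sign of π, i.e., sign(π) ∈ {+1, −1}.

Orbit of 18 under x↦14x: [18, 15, 52, 17, 1, 14, 38]… (length divides ord_79(14)).
π_14 has 4 disjoint cycles with lengths [26, 26, 26, 1] on {0,…,78}.
With 4 cycles on 79 points, sign = (−1)^{79−4} = -1.

-1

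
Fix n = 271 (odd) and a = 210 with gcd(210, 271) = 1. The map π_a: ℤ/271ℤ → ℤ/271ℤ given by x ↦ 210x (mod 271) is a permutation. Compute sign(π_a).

-1

Trace 107: π^k(107) = [107, 248, 48, 53, 19, 196, 239] for k=0..6.
The orbit structure of x ↦ 210x mod 271: 2 orbits of sizes [270, 1].
Σ(ℓ_i−1) = 271−2 = 269; sign = (−1)^269 = -1.
Zolotarev: (210|271) = -1, matching the cycle-count sign.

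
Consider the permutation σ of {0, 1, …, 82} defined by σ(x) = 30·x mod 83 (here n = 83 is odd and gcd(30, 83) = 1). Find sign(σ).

+1

Orbit of 48 under x↦30x: [48, 29, 40, 38, 61, 4, 37]… (length divides ord_83(30)).
Cycle type of π: 41×2 + 1; total 3 cycles.
Σ(ℓ_i−1) = 83−3 = 80; sign = (−1)^80 = +1.
Zolotarev: (30|83) = +1, matching the cycle-count sign.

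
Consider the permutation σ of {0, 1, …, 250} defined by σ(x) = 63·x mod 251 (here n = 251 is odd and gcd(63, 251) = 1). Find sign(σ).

Start at x=20: 20 → 5 → 64 → 16 → 4 → 1 → 63 → … (one orbit).
11 cycles of lengths [25, 25, 25, 25, 25, 25, 25, 25, 25, 25, 1].
251 − 11 = 240 transpositions; sign(π) = (−1)^240 = +1.

+1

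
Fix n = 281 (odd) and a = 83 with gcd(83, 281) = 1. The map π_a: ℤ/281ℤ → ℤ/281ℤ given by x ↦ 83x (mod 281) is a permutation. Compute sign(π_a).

Trace 227: π^k(227) = [227, 14, 38, 63, 171, 143, 67] for k=0..6.
Cycle type of π: 280 + 1; total 2 cycles.
sign(π) = (−1)^{n − #cycles} = (−1)^{281−2} = (−1)^279 = -1.
(83|281)_J = -1 (Zolotarev's lemma cross-check).

-1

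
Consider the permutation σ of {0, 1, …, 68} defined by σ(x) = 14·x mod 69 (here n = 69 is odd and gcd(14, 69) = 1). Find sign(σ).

+1

Start at x=4: 4 → 56 → 25 → 5 → 1 → 14 → 58 → … (one orbit).
The orbit structure of x ↦ 14x mod 69: 5 orbits of sizes [22, 22, 22, 2, 1].
With 5 cycles on 69 points, sign = (−1)^{69−5} = +1.
Via Zolotarev, sign(π_{14}) = (14|69) = +1.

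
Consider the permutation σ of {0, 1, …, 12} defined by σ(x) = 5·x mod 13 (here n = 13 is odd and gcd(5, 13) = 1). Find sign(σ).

Orbit of 12 under x↦5x: [12, 8, 1, 5]… (length divides ord_13(5)).
4 cycles of lengths [4, 4, 4, 1].
13 − 4 = 9 transpositions; sign(π) = (−1)^9 = -1.
Zolotarev: (5|13) = -1, matching the cycle-count sign.

-1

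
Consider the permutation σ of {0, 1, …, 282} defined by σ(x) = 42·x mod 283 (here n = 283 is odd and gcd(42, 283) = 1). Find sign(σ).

+1

Start at x=51: 51 → 161 → 253 → 155 → 1 → 42 → 66 → … (one orbit).
Cycle lengths of π_42 on ℤ/283ℤ: [47, 47, 47, 47, 47, 47, 1]; 7 cycles in total.
Σ(ℓ_i−1) = 283−7 = 276; sign = (−1)^276 = +1.
Zolotarev: (42|283) = +1, matching the cycle-count sign.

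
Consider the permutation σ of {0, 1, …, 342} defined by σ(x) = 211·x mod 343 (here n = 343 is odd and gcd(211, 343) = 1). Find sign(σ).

Trace 204: π^k(204) = [204, 169, 330, 1, 211, 274, 190] for k=0..6.
Decompose π into cycles: lengths [49, 49, 49, 49, 49, 49, 7, 7, 7, 7, 7, 7, 1, 1, 1, 1, 1, 1, 1] (19 cycles, including the fixed point 0).
19 cycles on 343: each ℓ→(−1)^(ℓ−1), product (−1)^324 = +1.
Via Zolotarev, sign(π_{211}) = (211|343) = +1.

+1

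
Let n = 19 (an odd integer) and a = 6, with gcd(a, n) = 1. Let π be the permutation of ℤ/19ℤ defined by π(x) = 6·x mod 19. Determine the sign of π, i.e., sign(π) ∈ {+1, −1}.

+1

Trace 6: π^k(6) = [6, 17, 7, 4, 5, 11, 9] for k=0..6.
3 cycles of lengths [9, 9, 1].
19 − 3 = 16 transpositions; sign(π) = (−1)^16 = +1.
(6|19)_J = +1 (Zolotarev's lemma cross-check).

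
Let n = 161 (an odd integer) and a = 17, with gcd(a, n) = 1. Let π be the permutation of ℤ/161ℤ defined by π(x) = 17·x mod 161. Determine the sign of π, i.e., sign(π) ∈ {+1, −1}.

+1

Orbit of 85 under x↦17x: [85, 157, 93, 132, 151, 152, 8]… (length divides ord_161(17)).
5 cycles of lengths [66, 66, 22, 6, 1].
n − c = 161 − 5 = 156; sign = (−1)^156 = +1.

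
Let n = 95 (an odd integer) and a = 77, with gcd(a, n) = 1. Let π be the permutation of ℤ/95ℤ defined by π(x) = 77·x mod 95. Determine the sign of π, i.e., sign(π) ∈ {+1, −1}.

-1

Trace 58: π^k(58) = [58, 1, 77, 39] for k=0..3.
Cycle lengths of π_77 on ℤ/95ℤ: [4, 4, 4, 4, 4, 4, 4, 4, 4, 4, 4, 4, 4, 4, 4, 4, 4, 4, 4, 1, 1, 1, 1, 1, 1, 1, 1, 1, 1, 1, 1, 1, 1, 1, 1, 1, 1, 1]; 38 cycles in total.
n − c = 95 − 38 = 57; sign = (−1)^57 = -1.
(77|95)_J = -1 (Zolotarev's lemma cross-check).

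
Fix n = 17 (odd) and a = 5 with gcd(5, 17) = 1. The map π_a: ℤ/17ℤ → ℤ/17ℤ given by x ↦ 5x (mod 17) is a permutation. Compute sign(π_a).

Trace 3: π^k(3) = [3, 15, 7, 1, 5, 8, 6] for k=0..6.
Cycle lengths of π_5 on ℤ/17ℤ: [16, 1]; 2 cycles in total.
Σ(ℓ_i−1) = 17−2 = 15; sign = (−1)^15 = -1.
Check: (5/17) = -1 by Zolotarev.

-1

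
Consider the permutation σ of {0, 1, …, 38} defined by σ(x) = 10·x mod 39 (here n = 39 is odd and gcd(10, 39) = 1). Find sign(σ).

+1

Orbit of 25 under x↦10x: [25, 16, 4, 1, 10, 22]… (length divides ord_39(10)).
Cycle type of π: 6×6 + 1×3; total 9 cycles.
sign(π) = (−1)^{n − #cycles} = (−1)^{39−9} = (−1)^30 = +1.
Zolotarev: (10|39) = +1, matching the cycle-count sign.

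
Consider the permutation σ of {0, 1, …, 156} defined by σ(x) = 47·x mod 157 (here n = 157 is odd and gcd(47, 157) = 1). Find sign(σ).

+1

Trace 16: π^k(16) = [16, 124, 19, 108, 52, 89, 101] for k=0..6.
Cycle type of π: 39×4 + 1; total 5 cycles.
With 5 cycles on 157 points, sign = (−1)^{157−5} = +1.
Check: (47/157) = +1 by Zolotarev.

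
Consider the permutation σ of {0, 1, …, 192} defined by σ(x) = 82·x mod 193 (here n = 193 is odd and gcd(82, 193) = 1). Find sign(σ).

Trace 149: π^k(149) = [149, 59, 13, 101, 176, 150, 141] for k=0..6.
Decompose π into cycles: lengths [192, 1] (2 cycles, including the fixed point 0).
193 − 2 = 191 transpositions; sign(π) = (−1)^191 = -1.
Zolotarev: (82|193) = -1, matching the cycle-count sign.

-1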